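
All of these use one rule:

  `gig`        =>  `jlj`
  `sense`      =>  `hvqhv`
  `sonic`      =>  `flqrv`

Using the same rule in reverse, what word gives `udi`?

far

The output letters match the input read backwards, each shifted +3: gig reversed is gig. The word is reversed, then every letter is shifted forward by 3.
Reversing it on udi: shift back: u−3=r, d−3=a, i−3=f → raf; then reverse → far.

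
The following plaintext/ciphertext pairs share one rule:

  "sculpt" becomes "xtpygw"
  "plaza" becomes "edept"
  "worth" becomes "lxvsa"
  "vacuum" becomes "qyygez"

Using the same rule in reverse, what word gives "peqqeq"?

mammal

Read the word backwards and shift each letter +4.
Reversing it on peqqeq: shift back: p−4=l, e−4=a, q−4=m, q−4=m, e−4=a, q−4=m → lammam; then reverse → mammal.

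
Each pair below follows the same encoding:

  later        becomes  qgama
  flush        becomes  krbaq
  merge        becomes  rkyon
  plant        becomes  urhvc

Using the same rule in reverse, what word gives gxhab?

In later: l→q is +5, a→g is +6, t→a is +7, e→m is +8 — the shift increases by 1 each position. Each letter shifts forward by (position + 5), i.e. 5, 6, 7, … — the shift grows by one for each successive letter.
Decoding gxhab: g−5=b, x−6=r, h−7=a, a−8=s, b−9=s.

brass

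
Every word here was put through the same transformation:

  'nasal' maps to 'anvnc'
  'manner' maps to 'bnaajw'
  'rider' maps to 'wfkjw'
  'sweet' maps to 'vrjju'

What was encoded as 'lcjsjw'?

n(13)→a(0) and a(0)→n(13) fit y≡25x+13 (mod 26); the inverse of 25 mod 26 is 25. Each letter's alphabet position (a=0..z=25) is mapped through 25·x+13 mod 26 — an affine cipher.
Reversing it on lcjsjw: l(11)→25·(11−13)≡2=c; c(2)→25·(2−13)≡11=l; j(9)→25·(9−13)≡4=e; s(18)→25·(18−13)≡21=v; j(9)→25·(9−13)≡4=e; w(22)→25·(22−13)≡17=r (all mod 26).

clever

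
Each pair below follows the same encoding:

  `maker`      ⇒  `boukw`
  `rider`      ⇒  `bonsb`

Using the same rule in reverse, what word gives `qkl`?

bag

Read the word backwards and shift each letter +10.
Undoing it on qkl: shift back: q−10=g, k−10=a, l−10=b → gab; then reverse → bag.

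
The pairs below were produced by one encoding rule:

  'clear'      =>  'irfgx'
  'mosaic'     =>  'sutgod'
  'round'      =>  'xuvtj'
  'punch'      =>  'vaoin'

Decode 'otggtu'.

Shifts by position in clear: pos 0: c→i (+6), pos 1: l→r (+6), pos 2: e→f (+1), pos 3: a→g (+6), pos 4: r→x (+6) — repeating every 3. A repeating key of period 3 is used — shifts +6, +6, +1 over and over.
Reversing it on otggtu: o−6=i, t−6=n, g−1=f, g−6=a, t−6=n, u−1=t.

infant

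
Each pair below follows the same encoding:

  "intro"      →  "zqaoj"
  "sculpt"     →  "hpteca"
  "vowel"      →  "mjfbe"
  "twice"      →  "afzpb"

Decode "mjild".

vodka

i(8)→z(25) and n(13)→q(16) fit y≡19x+3 (mod 26); the inverse of 19 mod 26 is 11. Treating letters as 0–25, the rule is x ↦ 19x + 3 (mod 26).
Decoding mjild: m(12)→11·(12−3)≡21=v; j(9)→11·(9−3)≡14=o; i(8)→11·(8−3)≡3=d; l(11)→11·(11−3)≡10=k; d(3)→11·(3−3)≡0=a (all mod 26).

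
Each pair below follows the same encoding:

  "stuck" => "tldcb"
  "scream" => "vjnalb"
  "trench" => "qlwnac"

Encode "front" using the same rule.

The output letters match the input read backwards, each shifted +9: stuck reversed is kcuts. Two steps: reverse the string, then apply a Caesar shift of +9.
On front: reverse → tnorf; then shift: t+9=c, n+9=w, o+9=x, r+9=a, f+9=o.

cwxao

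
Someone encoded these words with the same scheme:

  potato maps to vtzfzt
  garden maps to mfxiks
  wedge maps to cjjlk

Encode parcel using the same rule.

A repeating key of period 2 is used — shifts +6, +5 over and over.
Applying it to parcel: p+6=v, a+5=f, r+6=x, c+5=h, e+6=k, l+5=q.

vfxhkq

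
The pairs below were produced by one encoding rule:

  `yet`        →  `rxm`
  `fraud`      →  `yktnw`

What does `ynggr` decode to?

funny

Compare letters: y→r is +19, e→x is +19, t→m is +19 — a constant shift. It's a constant shift of +19 (ROT19).
Undoing it on ynggr: y−19=f, n−19=u, g−19=n, g−19=n, r−19=y.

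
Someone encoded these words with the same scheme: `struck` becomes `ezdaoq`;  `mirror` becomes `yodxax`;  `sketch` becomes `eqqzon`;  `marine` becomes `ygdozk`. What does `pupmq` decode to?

dodge

Shifts by position in struck: pos 0: s→e (+12), pos 1: t→z (+6), pos 2: r→d (+12), pos 3: u→a (+6) — repeating every 2. A repeating key of period 2 is used — shifts +12, +6 over and over.
Decoding pupmq: p−12=d, u−6=o, p−12=d, m−6=g, q−12=e.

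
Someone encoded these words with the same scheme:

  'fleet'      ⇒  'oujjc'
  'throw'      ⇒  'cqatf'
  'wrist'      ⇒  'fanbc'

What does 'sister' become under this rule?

bnbcja

The shift depends on letter class: consonant f→o is +9, but vowel e→j is +5. Two shifts are in play — +5 for a/e/i/o/u, +9 for every other letter.
For sister: s(cons)+9=b, i(vowel)+5=n, s(cons)+9=b, t(cons)+9=c, e(vowel)+5=j, r(cons)+9=a.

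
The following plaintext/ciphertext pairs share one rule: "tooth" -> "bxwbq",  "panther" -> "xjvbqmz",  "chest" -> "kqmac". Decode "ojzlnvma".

The shifts repeat in a cycle of length 3: positions 0,1,… shift by +8, +9, +8, then the pattern repeats.
Undoing it on ojzlnvma: o−8=g, j−9=a, z−8=r, l−8=d, n−9=e, v−8=n, m−8=e, a−9=r.

gardener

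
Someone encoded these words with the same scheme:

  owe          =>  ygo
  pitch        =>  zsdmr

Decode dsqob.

tiger

Every letter moves 10 places later in the alphabet, wrapping around z→a.
Decoding dsqob: d−10=t, s−10=i, q−10=g, o−10=e, b−10=r.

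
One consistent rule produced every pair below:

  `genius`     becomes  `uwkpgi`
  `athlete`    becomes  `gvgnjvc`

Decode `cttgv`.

terra

Read the word backwards and shift each letter +2.
Reversing it on cttgv: shift back: c−2=a, t−2=r, t−2=r, g−2=e, v−2=t → arret; then reverse → terra.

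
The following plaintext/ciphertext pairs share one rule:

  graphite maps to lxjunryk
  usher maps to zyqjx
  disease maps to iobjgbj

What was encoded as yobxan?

Shifts by position in graphite: pos 0: g→l (+5), pos 1: r→x (+6), pos 2: a→j (+9), pos 3: p→u (+5), pos 4: h→n (+6), pos 5: i→r (+9) — repeating every 3. It's a Vigenère-style cipher with numeric key [5,6,9]: position i shifts by key[i mod 3].
Decoding yobxan: y−5=t, o−6=i, b−9=s, x−5=s, a−6=u, n−9=e.

tissue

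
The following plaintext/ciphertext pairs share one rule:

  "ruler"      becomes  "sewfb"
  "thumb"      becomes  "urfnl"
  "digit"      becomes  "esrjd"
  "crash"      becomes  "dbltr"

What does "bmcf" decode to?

acre

Shifts by position in ruler: pos 0: r→s (+1), pos 1: u→e (+10), pos 2: l→w (+11), pos 3: e→f (+1), pos 4: r→b (+10) — repeating every 3. It's a Vigenère-style cipher with numeric key [1,10,11]: position i shifts by key[i mod 3].
Reversing it on bmcf: b−1=a, m−10=c, c−11=r, f−1=e.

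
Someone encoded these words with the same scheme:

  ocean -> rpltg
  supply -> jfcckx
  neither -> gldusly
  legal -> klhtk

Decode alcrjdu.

deposit

o(14)→r(17) and c(2)→p(15) fit y≡11x+19 (mod 26); the inverse of 11 mod 26 is 19. This is an affine cipher: with a=0,…,z=25, each position x becomes (11x+19) mod 26.
Decoding alcrjdu: a(0)→19·(0−19)≡3=d; l(11)→19·(11−19)≡4=e; c(2)→19·(2−19)≡15=p; r(17)→19·(17−19)≡14=o; j(9)→19·(9−19)≡18=s; d(3)→19·(3−19)≡8=i; u(20)→19·(20−19)≡19=t (all mod 26).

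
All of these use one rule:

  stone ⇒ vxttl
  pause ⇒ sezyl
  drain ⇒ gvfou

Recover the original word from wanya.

twist

In stone: s→v is +3, t→x is +4, o→t is +5, n→t is +6 — the shift increases by 1 each position. Letter i (0-indexed) is shifted by i+3, so successive shifts are 3, 4, 5, ….
Undoing it on wanya: w−3=t, a−4=w, n−5=i, y−6=s, a−7=t.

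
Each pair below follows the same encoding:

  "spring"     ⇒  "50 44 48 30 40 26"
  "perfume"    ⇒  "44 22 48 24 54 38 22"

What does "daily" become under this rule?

Each letter becomes 2×(its alphabet position, a=1..z=26) + 12.
On daily: d=4→20, a=1→14, i=9→30, l=12→36, y=25→62.

20 14 30 36 62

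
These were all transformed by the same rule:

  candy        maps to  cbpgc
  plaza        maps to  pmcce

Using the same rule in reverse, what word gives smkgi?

In candy: c→c is +0, a→b is +1, n→p is +2, d→g is +3 — the shift increases by 1 each position. Letter i (0-indexed) is shifted by i+0, so successive shifts are 0, 1, 2, ….
Reversing it on smkgi: s−0=s, m−1=l, k−2=i, g−3=d, i−4=e.

slide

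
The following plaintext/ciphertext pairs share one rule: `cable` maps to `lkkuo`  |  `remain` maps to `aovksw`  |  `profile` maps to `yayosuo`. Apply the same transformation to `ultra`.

eucak

The shift depends on letter class: consonant c→l is +9, but vowel a→k is +10. The rule splits by letter class: vowels +10, consonants +9.
On ultra: u(vowel)+10=e, l(cons)+9=u, t(cons)+9=c, r(cons)+9=a, a(vowel)+10=k.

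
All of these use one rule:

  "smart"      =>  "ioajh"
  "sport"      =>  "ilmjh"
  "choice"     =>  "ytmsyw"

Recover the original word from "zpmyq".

Each letter's alphabet position (a=0..z=25) is mapped through 25·x+0 mod 26 — an affine cipher.
Undoing it on zpmyq: z(25)→25·(25−0)≡1=b; p(15)→25·(15−0)≡11=l; m(12)→25·(12−0)≡14=o; y(24)→25·(24−0)≡2=c; q(16)→25·(16−0)≡10=k (all mod 26).

block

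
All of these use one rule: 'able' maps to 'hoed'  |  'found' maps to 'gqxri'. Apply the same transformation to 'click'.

nflof

The output letters match the input read backwards, each shifted +3: able reversed is elba. The word is reversed, then every letter is shifted forward by 3.
Applying it to click: reverse → kcilc; then shift: k+3=n, c+3=f, i+3=l, l+3=o, c+3=f.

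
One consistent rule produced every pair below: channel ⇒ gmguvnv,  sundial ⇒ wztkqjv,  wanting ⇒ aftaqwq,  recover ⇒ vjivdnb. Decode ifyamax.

In channel: c→g is +4, h→m is +5, a→g is +6, n→u is +7 — the shift increases by 1 each position. Each letter shifts forward by (position + 4), i.e. 4, 5, 6, … — the shift grows by one for each successive letter.
Reversing it on ifyamax: i−4=e, f−5=a, y−6=s, a−7=t, m−8=e, a−9=r, x−10=n.

eastern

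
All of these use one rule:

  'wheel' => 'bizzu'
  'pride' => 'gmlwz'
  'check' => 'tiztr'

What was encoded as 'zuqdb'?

This is an affine cipher: with a=0,…,z=25, each position x becomes (3x+13) mod 26.
Decoding zuqdb: z(25)→9·(25−13)≡4=e; u(20)→9·(20−13)≡11=l; q(16)→9·(16−13)≡1=b; d(3)→9·(3−13)≡14=o; b(1)→9·(1−13)≡22=w (all mod 26).

elbow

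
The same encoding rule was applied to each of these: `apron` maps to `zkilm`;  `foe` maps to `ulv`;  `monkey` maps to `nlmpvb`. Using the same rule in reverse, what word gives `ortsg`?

light

Each pair mirrors across the alphabet (a↔z, p↔k, r↔i): positions sum to 25. Letters are reflected about the middle of the alphabet (position → 25−position): Atbash.
Decoding ortsg: o↔l, r↔i, t↔g, s↔h, g↔t.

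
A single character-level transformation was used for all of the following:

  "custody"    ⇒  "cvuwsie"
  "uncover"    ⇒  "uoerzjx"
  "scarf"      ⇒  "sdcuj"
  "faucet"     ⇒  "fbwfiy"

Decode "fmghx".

In custody: c→c is +0, u→v is +1, s→u is +2, t→w is +3 — the shift increases by 1 each position. Letter i (0-indexed) is shifted by i+0, so successive shifts are 0, 1, 2, ….
Undoing it on fmghx: f−0=f, m−1=l, g−2=e, h−3=e, x−4=t.

fleet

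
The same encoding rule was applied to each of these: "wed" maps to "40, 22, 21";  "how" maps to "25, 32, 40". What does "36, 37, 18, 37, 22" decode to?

w is letter #23 and maps to 40: an offset of 17. Letters become their 1-based position plus 17 (so a→18, b→19, …).
Undoing it on 36, 37, 18, 37, 22: 36→(36−17)÷1=19=s, 37→(37−17)÷1=20=t, 18→(18−17)÷1=1=a, 37→(37−17)÷1=20=t, 22→(22−17)÷1=5=e.

state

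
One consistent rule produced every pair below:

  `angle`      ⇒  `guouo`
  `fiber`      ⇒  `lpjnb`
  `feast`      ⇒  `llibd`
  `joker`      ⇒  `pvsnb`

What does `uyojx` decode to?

Letter i (0-indexed) is shifted by i+6, so successive shifts are 6, 7, 8, ….
Decoding uyojx: u−6=o, y−7=r, o−8=g, j−9=a, x−10=n.

organ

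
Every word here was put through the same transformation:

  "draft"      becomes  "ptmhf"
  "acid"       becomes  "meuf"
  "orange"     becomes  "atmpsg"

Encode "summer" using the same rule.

ewyoqt

The shifts repeat in a cycle of length 2: positions 0,1,… shift by +12, +2, then the pattern repeats.
Applying it to summer: s+12=e, u+2=w, m+12=y, m+2=o, e+12=q, r+2=t.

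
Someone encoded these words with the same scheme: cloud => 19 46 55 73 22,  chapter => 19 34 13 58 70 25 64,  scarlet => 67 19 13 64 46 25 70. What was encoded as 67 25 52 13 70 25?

senate

c(#3)→19 and l(#12)→46: differences scale by 3, so n = 3·pos + 10. The formula is n = 3×(alphabet index, a=1) + 10.
Reversing it on 67 25 52 13 70 25: 67→(67−10)÷3=19=s, 25→(25−10)÷3=5=e, 52→(52−10)÷3=14=n, 13→(13−10)÷3=1=a, 70→(70−10)÷3=20=t, 25→(25−10)÷3=5=e.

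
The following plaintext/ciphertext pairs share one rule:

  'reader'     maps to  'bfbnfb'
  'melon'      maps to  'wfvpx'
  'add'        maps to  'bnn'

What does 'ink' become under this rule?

Vowels shift forward by 1 and consonants shift forward by 10.
On ink: i(vowel)+1=j, n(cons)+10=x, k(cons)+10=u.

jxu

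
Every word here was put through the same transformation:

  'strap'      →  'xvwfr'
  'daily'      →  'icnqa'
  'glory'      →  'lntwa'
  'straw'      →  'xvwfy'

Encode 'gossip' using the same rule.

lqxxku

Shifts by position in strap: pos 0: s→x (+5), pos 1: t→v (+2), pos 2: r→w (+5), pos 3: a→f (+5), pos 4: p→r (+2) — repeating every 3. The shifts repeat in a cycle of length 3: positions 0,1,… shift by +5, +2, +5, then the pattern repeats.
On gossip: g+5=l, o+2=q, s+5=x, s+5=x, i+2=k, p+5=u.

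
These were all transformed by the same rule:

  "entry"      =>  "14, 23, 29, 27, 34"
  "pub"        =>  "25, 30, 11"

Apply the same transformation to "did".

e is letter #5 and maps to 14: an offset of 9. Letters become their 1-based position plus 9 (so a→10, b→11, …).
For did: d=4→13, i=9→18, d=4→13.

13, 18, 13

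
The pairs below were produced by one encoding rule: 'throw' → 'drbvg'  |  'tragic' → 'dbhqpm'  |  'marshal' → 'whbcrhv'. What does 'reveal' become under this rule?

blflhv

The shift depends on letter class: consonant t→d is +10, but vowel o→v is +7. Vowels shift forward by 7 and consonants shift forward by 10.
On reveal: r(cons)+10=b, e(vowel)+7=l, v(cons)+10=f, e(vowel)+7=l, a(vowel)+7=h, l(cons)+10=v.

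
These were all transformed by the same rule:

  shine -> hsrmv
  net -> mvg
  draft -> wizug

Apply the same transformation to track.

gizxp

Letters are reflected about the middle of the alphabet (position → 25−position): Atbash.
On track: t↔g, r↔i, a↔z, c↔x, k↔p.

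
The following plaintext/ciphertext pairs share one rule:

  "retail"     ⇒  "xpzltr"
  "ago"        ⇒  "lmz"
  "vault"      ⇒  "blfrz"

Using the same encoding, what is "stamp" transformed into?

The shift depends on letter class: consonant r→x is +6, but vowel e→p is +11. Two shifts are in play — +11 for a/e/i/o/u, +6 for every other letter.
For stamp: s(cons)+6=y, t(cons)+6=z, a(vowel)+11=l, m(cons)+6=s, p(cons)+6=v.

yzlsv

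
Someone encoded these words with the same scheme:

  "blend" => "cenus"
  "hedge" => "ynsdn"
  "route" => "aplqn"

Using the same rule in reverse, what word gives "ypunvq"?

honest

b(1)→c(2) and l(11)→e(4) fit y≡21x+7 (mod 26); the inverse of 21 mod 26 is 5. Each letter's alphabet position (a=0..z=25) is mapped through 21·x+7 mod 26 — an affine cipher.
Reversing it on ypunvq: y(24)→5·(24−7)≡7=h; p(15)→5·(15−7)≡14=o; u(20)→5·(20−7)≡13=n; n(13)→5·(13−7)≡4=e; v(21)→5·(21−7)≡18=s; q(16)→5·(16−7)≡19=t (all mod 26).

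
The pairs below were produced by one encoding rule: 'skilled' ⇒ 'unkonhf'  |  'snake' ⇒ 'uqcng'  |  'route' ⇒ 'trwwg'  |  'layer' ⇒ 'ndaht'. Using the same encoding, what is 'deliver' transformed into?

fhnlxht

Shifts by position in skilled: pos 0: s→u (+2), pos 1: k→n (+3), pos 2: i→k (+2), pos 3: l→o (+3) — repeating every 2. A repeating key of period 2 is used — shifts +2, +3 over and over.
Applying it to deliver: d+2=f, e+3=h, l+2=n, i+3=l, v+2=x, e+3=h, r+2=t.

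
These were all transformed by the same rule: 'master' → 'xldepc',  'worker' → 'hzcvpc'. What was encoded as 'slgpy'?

haven

Compare letters: m→x is +11, a→l is +11, s→d is +11 — a constant shift. Every letter moves 11 places later in the alphabet, wrapping around z→a.
Decoding slgpy: s−11=h, l−11=a, g−11=v, p−11=e, y−11=n.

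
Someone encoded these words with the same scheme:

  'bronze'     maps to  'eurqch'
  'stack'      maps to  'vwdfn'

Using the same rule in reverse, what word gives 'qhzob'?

newly

Compare letters: b→e is +3, r→u is +3, o→r is +3 — a constant shift. This is a Caesar cipher with shift 3.
Undoing it on qhzob: q−3=n, h−3=e, z−3=w, o−3=l, b−3=y.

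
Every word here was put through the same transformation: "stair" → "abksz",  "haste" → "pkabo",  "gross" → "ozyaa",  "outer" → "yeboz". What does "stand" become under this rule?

The shift depends on letter class: consonant s→a is +8, but vowel a→k is +10. The rule splits by letter class: vowels +10, consonants +8.
On stand: s(cons)+8=a, t(cons)+8=b, a(vowel)+10=k, n(cons)+8=v, d(cons)+8=l.

abkvl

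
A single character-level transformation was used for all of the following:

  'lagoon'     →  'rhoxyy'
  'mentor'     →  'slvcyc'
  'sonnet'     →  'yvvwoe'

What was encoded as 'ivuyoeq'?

In lagoon: l→r is +6, a→h is +7, g→o is +8, o→x is +9 — the shift increases by 1 each position. The shift increases by 1 at each position, starting from +6: 6, 7, 8, ….
Undoing it on ivuyoeq: i−6=c, v−7=o, u−8=m, y−9=p, o−10=e, e−11=t, q−12=e.

compete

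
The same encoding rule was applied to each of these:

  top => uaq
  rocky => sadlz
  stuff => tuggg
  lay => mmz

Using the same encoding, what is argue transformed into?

The shift depends on letter class: consonant t→u is +1, but vowel o→a is +12. The rule splits by letter class: vowels +12, consonants +1.
Applying it to argue: a(vowel)+12=m, r(cons)+1=s, g(cons)+1=h, u(vowel)+12=g, e(vowel)+12=q.

mshgq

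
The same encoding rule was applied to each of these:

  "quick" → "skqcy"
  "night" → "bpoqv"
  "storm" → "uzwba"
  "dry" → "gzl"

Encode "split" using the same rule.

bqtxa

The output letters match the input read backwards, each shifted +8: quick reversed is kciuq. Two steps: reverse the string, then apply a Caesar shift of +8.
On split: reverse → tilps; then shift: t+8=b, i+8=q, l+8=t, p+8=x, s+8=a.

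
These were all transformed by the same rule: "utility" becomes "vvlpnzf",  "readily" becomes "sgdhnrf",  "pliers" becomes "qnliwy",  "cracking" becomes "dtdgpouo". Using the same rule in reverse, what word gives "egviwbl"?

In utility: u→v is +1, t→v is +2, i→l is +3, l→p is +4 — the shift increases by 1 each position. The shift increases by 1 at each position, starting from +1: 1, 2, 3, ….
Undoing it on egviwbl: e−1=d, g−2=e, v−3=s, i−4=e, w−5=r, b−6=v, l−7=e.

deserve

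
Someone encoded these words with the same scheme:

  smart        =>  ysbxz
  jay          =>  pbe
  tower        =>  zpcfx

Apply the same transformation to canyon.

ibtept

The shift depends on letter class: consonant s→y is +6, but vowel a→b is +1. Two shifts are in play — +1 for a/e/i/o/u, +6 for every other letter.
On canyon: c(cons)+6=i, a(vowel)+1=b, n(cons)+6=t, y(cons)+6=e, o(vowel)+1=p, n(cons)+6=t.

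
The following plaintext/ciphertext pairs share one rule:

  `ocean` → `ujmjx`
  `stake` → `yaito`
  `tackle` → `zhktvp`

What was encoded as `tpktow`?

nickel

In ocean: o→u is +6, c→j is +7, e→m is +8, a→j is +9 — the shift increases by 1 each position. The shift increases by 1 at each position, starting from +6: 6, 7, 8, ….
Decoding tpktow: t−6=n, p−7=i, k−8=c, t−9=k, o−10=e, w−11=l.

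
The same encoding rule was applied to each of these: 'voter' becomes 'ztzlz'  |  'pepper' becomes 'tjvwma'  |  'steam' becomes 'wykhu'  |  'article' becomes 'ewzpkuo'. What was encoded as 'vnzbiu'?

ritual

Each letter shifts forward by (position + 4), i.e. 4, 5, 6, … — the shift grows by one for each successive letter.
Decoding vnzbiu: v−4=r, n−5=i, z−6=t, b−7=u, i−8=a, u−9=l.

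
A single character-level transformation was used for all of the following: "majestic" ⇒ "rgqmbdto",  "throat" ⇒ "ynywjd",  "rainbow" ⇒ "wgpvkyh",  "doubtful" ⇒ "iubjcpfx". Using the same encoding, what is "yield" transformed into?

doltm

In majestic: m→r is +5, a→g is +6, j→q is +7, e→m is +8 — the shift increases by 1 each position. Letter i (0-indexed) is shifted by i+5, so successive shifts are 5, 6, 7, ….
For yield: y+5=d, i+6=o, e+7=l, l+8=t, d+9=m.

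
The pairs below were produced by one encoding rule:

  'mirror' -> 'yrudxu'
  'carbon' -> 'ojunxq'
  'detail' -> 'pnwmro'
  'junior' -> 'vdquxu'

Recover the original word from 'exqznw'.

sonnet

The shifts repeat in a cycle of length 3: positions 0,1,… shift by +12, +9, +3, then the pattern repeats.
Undoing it on exqznw: e−12=s, x−9=o, q−3=n, z−12=n, n−9=e, w−3=t.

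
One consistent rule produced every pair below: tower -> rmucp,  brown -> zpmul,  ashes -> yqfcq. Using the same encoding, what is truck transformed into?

rpsai

Compare letters: t→r is +24, o→m is +24, w→u is +24 — a constant shift. Each letter is shifted forward by 24 in the alphabet (a Caesar shift of +24).
On truck: t+24=r, r+24=p, u+24=s, c+24=a, k+24=i.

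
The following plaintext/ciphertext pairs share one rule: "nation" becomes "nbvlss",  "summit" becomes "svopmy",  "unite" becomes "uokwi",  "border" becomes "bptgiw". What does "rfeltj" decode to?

In nation: n→n is +0, a→b is +1, t→v is +2, i→l is +3 — the shift increases by 1 each position. Each letter shifts forward by its position index (0, 1, 2, …) — the shift grows by one for each successive letter.
Undoing it on rfeltj: r−0=r, f−1=e, e−2=c, l−3=i, t−4=p, j−5=e.

recipe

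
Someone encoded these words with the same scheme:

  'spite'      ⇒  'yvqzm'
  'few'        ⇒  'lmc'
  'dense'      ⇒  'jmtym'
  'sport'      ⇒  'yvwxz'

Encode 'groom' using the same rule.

mxwws

The shift depends on letter class: consonant s→y is +6, but vowel i→q is +8. The rule splits by letter class: vowels +8, consonants +6.
For groom: g(cons)+6=m, r(cons)+6=x, o(vowel)+8=w, o(vowel)+8=w, m(cons)+6=s.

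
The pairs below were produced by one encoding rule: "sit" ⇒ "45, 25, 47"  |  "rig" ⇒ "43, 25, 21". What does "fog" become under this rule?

19, 37, 21

s(#19)→45 and i(#9)→25: differences scale by 2, so n = 2·pos + 7. With a=1..z=26, the number is 2·pos + 7.
Applying it to fog: f=6→19, o=15→37, g=7→21.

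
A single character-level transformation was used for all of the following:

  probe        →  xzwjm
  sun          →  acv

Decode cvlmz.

Compare letters: p→x is +8, r→z is +8, o→w is +8 — a constant shift. Each letter is shifted forward by 8 in the alphabet (a Caesar shift of +8).
Reversing it on cvlmz: c−8=u, v−8=n, l−8=d, m−8=e, z−8=r.

under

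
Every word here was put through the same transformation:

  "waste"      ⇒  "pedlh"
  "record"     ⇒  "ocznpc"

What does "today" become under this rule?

The output letters match the input read backwards, each shifted +11: waste reversed is etsaw. Read the word backwards and shift each letter +11.
Applying it to today: reverse → yadot; then shift: y+11=j, a+11=l, d+11=o, o+11=z, t+11=e.

jloze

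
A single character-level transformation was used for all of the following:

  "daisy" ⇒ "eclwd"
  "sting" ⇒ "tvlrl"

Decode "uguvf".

In daisy: d→e is +1, a→c is +2, i→l is +3, s→w is +4 — the shift increases by 1 each position. The shift increases by 1 at each position, starting from +1: 1, 2, 3, ….
Decoding uguvf: u−1=t, g−2=e, u−3=r, v−4=r, f−5=a.

terra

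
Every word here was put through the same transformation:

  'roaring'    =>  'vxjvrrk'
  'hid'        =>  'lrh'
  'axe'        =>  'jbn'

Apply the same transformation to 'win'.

The shift depends on letter class: consonant r→v is +4, but vowel o→x is +9. The rule splits by letter class: vowels +9, consonants +4.
Applying it to win: w(cons)+4=a, i(vowel)+9=r, n(cons)+4=r.

arr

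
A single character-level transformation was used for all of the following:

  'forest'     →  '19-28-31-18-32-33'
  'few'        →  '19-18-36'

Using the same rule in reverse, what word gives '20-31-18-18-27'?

f is letter #6 and maps to 19: an offset of 13. Letters become their 1-based position plus 13 (so a→14, b→15, …).
Reversing it on 20-31-18-18-27: 20→(20−13)÷1=7=g, 31→(31−13)÷1=18=r, 18→(18−13)÷1=5=e, 18→(18−13)÷1=5=e, 27→(27−13)÷1=14=n.

green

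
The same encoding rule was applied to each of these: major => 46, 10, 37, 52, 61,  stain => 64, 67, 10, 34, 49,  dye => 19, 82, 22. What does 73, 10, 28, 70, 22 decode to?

m(#13)→46 and a(#1)→10: differences scale by 3, so n = 3·pos + 7. Each letter becomes 3×(its alphabet position, a=1..z=26) + 7.
Decoding 73, 10, 28, 70, 22: 73→(73−7)÷3=22=v, 10→(10−7)÷3=1=a, 28→(28−7)÷3=7=g, 70→(70−7)÷3=21=u, 22→(22−7)÷3=5=e.

vague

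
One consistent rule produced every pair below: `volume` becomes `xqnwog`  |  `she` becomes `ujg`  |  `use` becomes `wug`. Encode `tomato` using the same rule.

This is a Caesar cipher with shift 2.
On tomato: t+2=v, o+2=q, m+2=o, a+2=c, t+2=v, o+2=q.

vqocvq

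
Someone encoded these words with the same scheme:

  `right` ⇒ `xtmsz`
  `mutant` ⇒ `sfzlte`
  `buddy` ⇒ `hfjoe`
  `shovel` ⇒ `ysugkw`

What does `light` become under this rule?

Shifts by position in right: pos 0: r→x (+6), pos 1: i→t (+11), pos 2: g→m (+6), pos 3: h→s (+11) — repeating every 2. The shifts repeat in a cycle of length 2: positions 0,1,… shift by +6, +11, then the pattern repeats.
Applying it to light: l+6=r, i+11=t, g+6=m, h+11=s, t+6=z.

rtmsz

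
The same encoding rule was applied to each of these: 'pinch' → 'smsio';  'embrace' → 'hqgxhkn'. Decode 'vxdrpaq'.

In pinch: p→s is +3, i→m is +4, n→s is +5, c→i is +6 — the shift increases by 1 each position. Letter i (0-indexed) is shifted by i+3, so successive shifts are 3, 4, 5, ….
Decoding vxdrpaq: v−3=s, x−4=t, d−5=y, r−6=l, p−7=i, a−8=s, q−9=h.

stylish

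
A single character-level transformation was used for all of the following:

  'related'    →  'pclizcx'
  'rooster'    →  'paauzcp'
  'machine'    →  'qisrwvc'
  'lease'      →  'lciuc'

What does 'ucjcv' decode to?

seven

r(17)→p(15) and e(4)→c(2) fit y≡5x+8 (mod 26); the inverse of 5 mod 26 is 21. Treating letters as 0–25, the rule is x ↦ 5x + 8 (mod 26).
Undoing it on ucjcv: u(20)→21·(20−8)≡18=s; c(2)→21·(2−8)≡4=e; j(9)→21·(9−8)≡21=v; c(2)→21·(2−8)≡4=e; v(21)→21·(21−8)≡13=n (all mod 26).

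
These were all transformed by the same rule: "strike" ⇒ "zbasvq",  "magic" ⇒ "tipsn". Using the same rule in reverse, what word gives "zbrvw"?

still

In strike: s→z is +7, t→b is +8, r→a is +9, i→s is +10 — the shift increases by 1 each position. Letter i (0-indexed) is shifted by i+7, so successive shifts are 7, 8, 9, ….
Undoing it on zbrvw: z−7=s, b−8=t, r−9=i, v−10=l, w−11=l.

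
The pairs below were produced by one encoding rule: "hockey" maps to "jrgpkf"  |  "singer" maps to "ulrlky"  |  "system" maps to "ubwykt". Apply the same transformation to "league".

nhelal

Each letter shifts forward by (position + 2), i.e. 2, 3, 4, … — the shift grows by one for each successive letter.
Applying it to league: l+2=n, e+3=h, a+4=e, g+5=l, u+6=a, e+7=l.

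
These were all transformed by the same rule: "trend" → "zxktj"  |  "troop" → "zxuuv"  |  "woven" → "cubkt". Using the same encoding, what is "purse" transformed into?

It's a constant shift of +6 (ROT6).
Applying it to purse: p+6=v, u+6=a, r+6=x, s+6=y, e+6=k.

vaxyk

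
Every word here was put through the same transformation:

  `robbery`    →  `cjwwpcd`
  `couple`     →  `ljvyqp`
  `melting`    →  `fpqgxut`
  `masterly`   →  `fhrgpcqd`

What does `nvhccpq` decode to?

quarrel

r(17)→c(2) and o(14)→j(9) fit y≡15x+7 (mod 26); the inverse of 15 mod 26 is 7. Treating letters as 0–25, the rule is x ↦ 15x + 7 (mod 26).
Decoding nvhccpq: n(13)→7·(13−7)≡16=q; v(21)→7·(21−7)≡20=u; h(7)→7·(7−7)≡0=a; c(2)→7·(2−7)≡17=r; c(2)→7·(2−7)≡17=r; p(15)→7·(15−7)≡4=e; q(16)→7·(16−7)≡11=l (all mod 26).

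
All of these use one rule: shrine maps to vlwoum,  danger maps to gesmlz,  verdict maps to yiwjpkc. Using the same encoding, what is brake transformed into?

evfql

The shift increases by 1 at each position, starting from +3: 3, 4, 5, ….
For brake: b+3=e, r+4=v, a+5=f, k+6=q, e+7=l.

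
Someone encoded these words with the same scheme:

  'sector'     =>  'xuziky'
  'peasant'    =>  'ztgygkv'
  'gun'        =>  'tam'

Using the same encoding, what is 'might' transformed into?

znmos

The output letters match the input read backwards, each shifted +6: sector reversed is rotces. The word is reversed, then every letter is shifted forward by 6.
Applying it to might: reverse → thgim; then shift: t+6=z, h+6=n, g+6=m, i+6=o, m+6=s.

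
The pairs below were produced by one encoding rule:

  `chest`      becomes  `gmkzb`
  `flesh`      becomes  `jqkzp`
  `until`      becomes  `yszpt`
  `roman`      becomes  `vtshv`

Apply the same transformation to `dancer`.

In chest: c→g is +4, h→m is +5, e→k is +6, s→z is +7 — the shift increases by 1 each position. The shift increases by 1 at each position, starting from +4: 4, 5, 6, ….
Applying it to dancer: d+4=h, a+5=f, n+6=t, c+7=j, e+8=m, r+9=a.

hftjma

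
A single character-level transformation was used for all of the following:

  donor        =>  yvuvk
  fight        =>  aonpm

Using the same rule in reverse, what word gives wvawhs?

laptop

The output letters match the input read backwards, each shifted +7: donor reversed is ronod. Read the word backwards and shift each letter +7.
Undoing it on wvawhs: shift back: w−7=p, v−7=o, a−7=t, w−7=p, h−7=a, s−7=l → potpal; then reverse → laptop.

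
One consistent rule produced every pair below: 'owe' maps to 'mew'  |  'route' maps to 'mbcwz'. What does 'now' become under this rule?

The output letters match the input read backwards, each shifted +8: owe reversed is ewo. Two steps: reverse the string, then apply a Caesar shift of +8.
Applying it to now: reverse → won; then shift: w+8=e, o+8=w, n+8=v.

ewv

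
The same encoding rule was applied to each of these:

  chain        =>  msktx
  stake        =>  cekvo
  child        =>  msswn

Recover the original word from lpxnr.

bench

A repeating key of period 2 is used — shifts +10, +11 over and over.
Decoding lpxnr: l−10=b, p−11=e, x−10=n, n−11=c, r−10=h.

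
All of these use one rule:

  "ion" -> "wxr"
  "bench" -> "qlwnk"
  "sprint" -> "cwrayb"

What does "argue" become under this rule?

The output letters match the input read backwards, each shifted +9: ion reversed is noi. Read the word backwards and shift each letter +9.
For argue: reverse → eugra; then shift: e+9=n, u+9=d, g+9=p, r+9=a, a+9=j.

ndpaj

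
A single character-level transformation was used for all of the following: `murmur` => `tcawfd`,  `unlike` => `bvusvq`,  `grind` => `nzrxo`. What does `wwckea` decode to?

The shift increases by 1 at each position, starting from +7: 7, 8, 9, ….
Undoing it on wwckea: w−7=p, w−8=o, c−9=t, k−10=a, e−11=t, a−12=o.

potato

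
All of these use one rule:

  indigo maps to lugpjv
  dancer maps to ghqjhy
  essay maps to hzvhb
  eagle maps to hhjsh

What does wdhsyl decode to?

twelve

Shifts by position in indigo: pos 0: i→l (+3), pos 1: n→u (+7), pos 2: d→g (+3), pos 3: i→p (+7) — repeating every 2. It's a Vigenère-style cipher with numeric key [3,7]: position i shifts by key[i mod 2].
Undoing it on wdhsyl: w−3=t, d−7=w, h−3=e, s−7=l, y−3=v, l−7=e.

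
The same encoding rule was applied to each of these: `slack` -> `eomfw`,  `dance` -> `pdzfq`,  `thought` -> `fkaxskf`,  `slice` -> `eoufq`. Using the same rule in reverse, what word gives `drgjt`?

Shifts by position in slack: pos 0: s→e (+12), pos 1: l→o (+3), pos 2: a→m (+12), pos 3: c→f (+3) — repeating every 2. A repeating key of period 2 is used — shifts +12, +3 over and over.
Reversing it on drgjt: d−12=r, r−3=o, g−12=u, j−3=g, t−12=h.

rough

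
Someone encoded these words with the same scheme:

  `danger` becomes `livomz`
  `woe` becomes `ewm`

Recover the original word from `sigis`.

kayak

Compare letters: d→l is +8, a→i is +8, n→v is +8 — a constant shift. This is a Caesar cipher with shift 8.
Undoing it on sigis: s−8=k, i−8=a, g−8=y, i−8=a, s−8=k.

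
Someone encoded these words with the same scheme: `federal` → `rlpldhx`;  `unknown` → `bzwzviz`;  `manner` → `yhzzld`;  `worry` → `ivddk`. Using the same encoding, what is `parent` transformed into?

Two shifts are in play — +7 for a/e/i/o/u, +12 for every other letter.
Applying it to parent: p(cons)+12=b, a(vowel)+7=h, r(cons)+12=d, e(vowel)+7=l, n(cons)+12=z, t(cons)+12=f.

bhdlzf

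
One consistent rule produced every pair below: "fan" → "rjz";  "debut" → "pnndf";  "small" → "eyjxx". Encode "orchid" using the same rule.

xdotrp

The shift depends on letter class: consonant f→r is +12, but vowel a→j is +9. The rule splits by letter class: vowels +9, consonants +12.
For orchid: o(vowel)+9=x, r(cons)+12=d, c(cons)+12=o, h(cons)+12=t, i(vowel)+9=r, d(cons)+12=p.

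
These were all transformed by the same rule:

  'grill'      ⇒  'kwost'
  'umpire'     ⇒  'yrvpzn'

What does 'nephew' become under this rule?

In grill: g→k is +4, r→w is +5, i→o is +6, l→s is +7 — the shift increases by 1 each position. Each letter shifts forward by (position + 4), i.e. 4, 5, 6, … — the shift grows by one for each successive letter.
Applying it to nephew: n+4=r, e+5=j, p+6=v, h+7=o, e+8=m, w+9=f.

rjvomf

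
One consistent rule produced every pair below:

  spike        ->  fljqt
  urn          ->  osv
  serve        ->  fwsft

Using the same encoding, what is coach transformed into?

idbpd

The output letters match the input read backwards, each shifted +1: spike reversed is ekips. Two steps: reverse the string, then apply a Caesar shift of +1.
On coach: reverse → hcaoc; then shift: h+1=i, c+1=d, a+1=b, o+1=p, c+1=d.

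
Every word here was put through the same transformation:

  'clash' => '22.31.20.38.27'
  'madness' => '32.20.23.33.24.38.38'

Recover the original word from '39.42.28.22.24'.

Each letter is replaced by its alphabet position (a=1..z=26) + 19.
Reversing it on 39.42.28.22.24: 39→(39−19)÷1=20=t, 42→(42−19)÷1=23=w, 28→(28−19)÷1=9=i, 22→(22−19)÷1=3=c, 24→(24−19)÷1=5=e.

twice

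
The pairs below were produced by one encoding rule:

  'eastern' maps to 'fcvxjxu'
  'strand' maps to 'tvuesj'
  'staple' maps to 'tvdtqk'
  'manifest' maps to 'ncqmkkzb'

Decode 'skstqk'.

In eastern: e→f is +1, a→c is +2, s→v is +3, t→x is +4 — the shift increases by 1 each position. Letter i (0-indexed) is shifted by i+1, so successive shifts are 1, 2, 3, ….
Undoing it on skstqk: s−1=r, k−2=i, s−3=p, t−4=p, q−5=l, k−6=e.

ripple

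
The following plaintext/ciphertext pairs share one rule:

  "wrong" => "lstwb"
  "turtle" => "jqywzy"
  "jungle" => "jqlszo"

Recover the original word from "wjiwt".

The output letters match the input read backwards, each shifted +5: wrong reversed is gnorw. Two steps: reverse the string, then apply a Caesar shift of +5.
Reversing it on wjiwt: shift back: w−5=r, j−5=e, i−5=d, w−5=r, t−5=o → redro; then reverse → order.

order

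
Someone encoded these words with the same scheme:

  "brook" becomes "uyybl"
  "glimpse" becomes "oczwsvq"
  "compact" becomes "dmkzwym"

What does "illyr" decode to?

hobby

The word is reversed, then every letter is shifted forward by 10.
Decoding illyr: shift back: i−10=y, l−10=b, l−10=b, y−10=o, r−10=h → ybboh; then reverse → hobby.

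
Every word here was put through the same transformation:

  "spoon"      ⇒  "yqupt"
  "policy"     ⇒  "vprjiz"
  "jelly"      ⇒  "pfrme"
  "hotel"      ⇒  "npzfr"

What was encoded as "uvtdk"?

ounce

A repeating key of period 2 is used — shifts +6, +1 over and over.
Reversing it on uvtdk: u−6=o, v−1=u, t−6=n, d−1=c, k−6=e.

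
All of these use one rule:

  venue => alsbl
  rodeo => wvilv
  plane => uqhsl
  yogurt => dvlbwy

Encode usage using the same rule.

The shift depends on letter class: consonant v→a is +5, but vowel e→l is +7. Two shifts are in play — +7 for a/e/i/o/u, +5 for every other letter.
For usage: u(vowel)+7=b, s(cons)+5=x, a(vowel)+7=h, g(cons)+5=l, e(vowel)+7=l.

bxhll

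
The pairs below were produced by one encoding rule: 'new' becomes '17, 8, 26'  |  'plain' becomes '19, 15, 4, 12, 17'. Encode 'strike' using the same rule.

n is letter #14 and maps to 17: an offset of 3. Letters become their 1-based position plus 3 (so a→4, b→5, …).
Applying it to strike: s=19→22, t=20→23, r=18→21, i=9→12, k=11→14, e=5→8.

22, 23, 21, 12, 14, 8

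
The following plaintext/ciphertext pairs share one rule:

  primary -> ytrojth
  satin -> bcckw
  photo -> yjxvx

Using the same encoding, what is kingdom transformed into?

tkwimqv

A repeating key of period 2 is used — shifts +9, +2 over and over.
For kingdom: k+9=t, i+2=k, n+9=w, g+2=i, d+9=m, o+2=q, m+9=v.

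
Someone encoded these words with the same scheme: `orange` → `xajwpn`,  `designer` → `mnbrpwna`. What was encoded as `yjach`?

party

Compare letters: o→x is +9, r→a is +9, a→j is +9 — a constant shift. It's a constant shift of +9 (ROT9).
Undoing it on yjach: y−9=p, j−9=a, a−9=r, c−9=t, h−9=y.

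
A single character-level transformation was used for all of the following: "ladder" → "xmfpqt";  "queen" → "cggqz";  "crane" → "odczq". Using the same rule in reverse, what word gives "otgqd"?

cheer

Shifts by position in ladder: pos 0: l→x (+12), pos 1: a→m (+12), pos 2: d→f (+2), pos 3: d→p (+12), pos 4: e→q (+12), pos 5: r→t (+2) — repeating every 3. The shifts repeat in a cycle of length 3: positions 0,1,… shift by +12, +12, +2, then the pattern repeats.
Reversing it on otgqd: o−12=c, t−12=h, g−2=e, q−12=e, d−12=r.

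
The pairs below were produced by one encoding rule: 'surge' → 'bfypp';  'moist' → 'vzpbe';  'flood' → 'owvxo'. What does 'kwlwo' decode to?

blend

It's a Vigenère-style cipher with numeric key [9,11,7]: position i shifts by key[i mod 3].
Decoding kwlwo: k−9=b, w−11=l, l−7=e, w−9=n, o−11=d.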